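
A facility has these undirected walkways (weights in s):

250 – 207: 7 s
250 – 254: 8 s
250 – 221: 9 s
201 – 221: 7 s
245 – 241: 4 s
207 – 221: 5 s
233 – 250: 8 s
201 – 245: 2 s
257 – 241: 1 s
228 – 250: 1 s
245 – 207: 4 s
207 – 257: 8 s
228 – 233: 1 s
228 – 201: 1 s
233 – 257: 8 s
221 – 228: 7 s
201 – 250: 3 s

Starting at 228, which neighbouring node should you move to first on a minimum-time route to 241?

201

Enumerating some paths:
228 - 233 - 257 - 241: 1+8+1 = 10
228 - 201 - 245 - 241: 1+2+4 = 7
228 - 250 - 201 - 245 - 241: 1+3+2+4 = 10
Cheapest is 228 - 201 - 245 - 241 at 7 s.
So from 228 the first move is to 201.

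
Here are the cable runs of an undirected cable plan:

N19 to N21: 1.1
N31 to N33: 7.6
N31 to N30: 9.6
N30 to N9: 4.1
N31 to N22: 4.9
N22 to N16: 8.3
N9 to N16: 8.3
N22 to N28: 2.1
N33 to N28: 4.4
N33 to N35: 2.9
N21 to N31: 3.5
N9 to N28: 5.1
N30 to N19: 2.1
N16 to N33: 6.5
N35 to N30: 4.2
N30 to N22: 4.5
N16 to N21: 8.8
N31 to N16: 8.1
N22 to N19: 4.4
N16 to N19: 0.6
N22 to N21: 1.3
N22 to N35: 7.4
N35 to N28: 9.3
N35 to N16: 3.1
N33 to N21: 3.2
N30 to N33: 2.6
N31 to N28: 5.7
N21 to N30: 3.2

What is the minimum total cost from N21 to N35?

Shortest distances from N21:
N21: 0
N19: 1.1  (via N21)
N22: 1.3  (via N21)
N16: 1.7  (via N19)
N33: 3.2  (via N21)
N30: 3.2  (via N21)
N28: 3.4  (via N22)
N31: 3.5  (via N21)
N35: 4.8  (via N16)
Shortest route: N21 → N19 → N16 → N35 = 4.8.

4.8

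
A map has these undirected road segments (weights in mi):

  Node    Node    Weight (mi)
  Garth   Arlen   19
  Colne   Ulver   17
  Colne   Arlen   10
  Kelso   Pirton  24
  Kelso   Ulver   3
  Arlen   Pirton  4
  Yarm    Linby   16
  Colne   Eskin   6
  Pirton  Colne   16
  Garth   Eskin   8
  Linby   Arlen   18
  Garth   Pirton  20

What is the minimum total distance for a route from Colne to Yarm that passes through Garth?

Shortest Colne→Garth: Colne → Eskin → Garth = 14
Shortest Garth→Yarm: Garth → Arlen → Linby → Yarm = 53
Total via Garth: 14 + 53 = 67 mi.

67 mi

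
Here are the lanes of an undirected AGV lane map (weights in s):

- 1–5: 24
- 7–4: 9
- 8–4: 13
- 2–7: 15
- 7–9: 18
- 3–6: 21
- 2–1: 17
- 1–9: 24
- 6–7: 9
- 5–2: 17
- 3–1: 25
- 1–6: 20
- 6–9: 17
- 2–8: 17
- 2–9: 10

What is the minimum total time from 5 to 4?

41 s

Compare a few routes:
5 - 2 - 7 - 4: 17+15+9 = 41
5 - 2 - 8 - 4: 17+17+13 = 47
Cheapest is 5 - 2 - 7 - 4 at 41 s.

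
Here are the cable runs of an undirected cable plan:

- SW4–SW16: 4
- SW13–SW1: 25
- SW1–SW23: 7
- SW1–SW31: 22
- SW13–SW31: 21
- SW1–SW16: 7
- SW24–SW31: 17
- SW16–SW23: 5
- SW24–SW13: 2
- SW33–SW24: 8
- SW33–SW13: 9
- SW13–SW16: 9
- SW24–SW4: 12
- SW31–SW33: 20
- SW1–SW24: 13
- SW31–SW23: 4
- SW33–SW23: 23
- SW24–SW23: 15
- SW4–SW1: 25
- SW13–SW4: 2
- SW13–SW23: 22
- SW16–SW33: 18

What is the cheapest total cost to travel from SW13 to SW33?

9

Compare a few routes:
SW13 - SW24 - SW33: 2+8 = 10
SW13 - SW33: 9 = 9
The minimum is 9 via SW13 - SW33.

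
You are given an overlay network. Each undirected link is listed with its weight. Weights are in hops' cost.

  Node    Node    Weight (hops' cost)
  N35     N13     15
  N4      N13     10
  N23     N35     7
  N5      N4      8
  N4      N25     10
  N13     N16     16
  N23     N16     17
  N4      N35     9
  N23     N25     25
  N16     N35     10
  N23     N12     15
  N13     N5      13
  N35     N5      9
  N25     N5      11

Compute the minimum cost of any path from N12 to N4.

31 hops' cost

Running Dijkstra from N12:
N12: 0
N23: 15  (via N12)
N35: 22  (via N23)
N5: 31  (via N35)
N4: 31  (via N35)
Shortest route: N12 → N23 → N35 → N4 = 31 hops' cost.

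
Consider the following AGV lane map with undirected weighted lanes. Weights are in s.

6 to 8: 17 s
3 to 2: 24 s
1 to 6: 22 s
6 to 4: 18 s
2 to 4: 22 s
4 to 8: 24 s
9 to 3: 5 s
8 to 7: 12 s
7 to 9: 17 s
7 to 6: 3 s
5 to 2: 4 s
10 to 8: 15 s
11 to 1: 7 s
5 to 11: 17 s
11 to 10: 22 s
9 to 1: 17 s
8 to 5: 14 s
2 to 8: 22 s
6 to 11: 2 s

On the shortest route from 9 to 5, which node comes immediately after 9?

3

Compare a few routes:
9–3–2–5: 5+24+4 = 33
9–7–8–5: 17+12+14 = 43
9–1–11–5: 17+7+17 = 41
9–7–6–11–5: 17+3+2+17 = 39
Cheapest is 9–3–2–5 at 33 s.
So from 9 the first move is to 3.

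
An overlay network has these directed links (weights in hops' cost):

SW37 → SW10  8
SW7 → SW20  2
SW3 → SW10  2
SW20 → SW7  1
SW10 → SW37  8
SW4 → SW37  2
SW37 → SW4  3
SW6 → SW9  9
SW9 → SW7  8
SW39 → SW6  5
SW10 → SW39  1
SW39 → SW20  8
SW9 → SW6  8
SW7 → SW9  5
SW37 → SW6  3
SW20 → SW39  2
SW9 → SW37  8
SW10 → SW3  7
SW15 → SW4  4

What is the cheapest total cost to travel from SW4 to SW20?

Compare a few routes:
SW4–SW37–SW6–SW9–SW7–SW20: 2+3+9+8+2 = 24
SW4–SW37–SW10–SW39–SW20: 2+8+1+8 = 19
SW4–SW37–SW10–SW39–SW6–SW9–SW7–SW20: 2+8+1+5+9+8+2 = 35
The minimum is 19 hops' cost via SW4–SW37–SW10–SW39–SW20.

19 hops' cost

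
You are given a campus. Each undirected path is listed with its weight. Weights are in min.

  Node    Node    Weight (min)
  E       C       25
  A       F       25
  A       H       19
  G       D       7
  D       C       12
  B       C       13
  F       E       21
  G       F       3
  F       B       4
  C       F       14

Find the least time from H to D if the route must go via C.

70 min

Shortest H→C: H → A → F → C = 58
Best C to D: C → D costing 12
Total via C: 58 + 12 = 70 min.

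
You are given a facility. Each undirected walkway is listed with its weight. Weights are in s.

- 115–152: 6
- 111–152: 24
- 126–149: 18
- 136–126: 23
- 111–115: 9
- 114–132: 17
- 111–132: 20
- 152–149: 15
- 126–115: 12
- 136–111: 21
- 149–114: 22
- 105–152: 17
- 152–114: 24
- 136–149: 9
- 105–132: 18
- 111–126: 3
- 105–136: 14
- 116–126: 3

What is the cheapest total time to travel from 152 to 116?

21 s

Shortest distances from 152:
152: 0
115: 6  (via 152)
149: 15  (via 152)
111: 15  (via 115)
105: 17  (via 152)
126: 18  (via 115)
116: 21  (via 126)
Shortest route: 152 → 115 → 126 → 116 = 21 s.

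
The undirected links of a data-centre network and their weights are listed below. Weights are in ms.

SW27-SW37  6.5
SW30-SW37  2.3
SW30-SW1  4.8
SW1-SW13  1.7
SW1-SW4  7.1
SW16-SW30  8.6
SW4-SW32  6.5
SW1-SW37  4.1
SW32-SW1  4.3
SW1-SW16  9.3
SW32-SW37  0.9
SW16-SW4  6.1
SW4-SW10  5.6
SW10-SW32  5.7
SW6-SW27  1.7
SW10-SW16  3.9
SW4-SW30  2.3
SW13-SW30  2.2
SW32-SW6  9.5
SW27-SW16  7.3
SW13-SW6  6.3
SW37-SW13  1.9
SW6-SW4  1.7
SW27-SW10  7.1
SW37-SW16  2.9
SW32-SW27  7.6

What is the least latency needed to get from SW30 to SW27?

Settle nodes by increasing distance from SW30:
SW30: 0
SW13: 2.2  (via SW30)
SW37: 2.3  (via SW30)
SW4: 2.3  (via SW30)
SW32: 3.2  (via SW37)
SW1: 3.9  (via SW13)
SW6: 4  (via SW4)
SW16: 5.2  (via SW37)
SW27: 5.7  (via SW6)
Shortest route: SW30–SW4–SW6–SW27 = 5.7 ms.

5.7 ms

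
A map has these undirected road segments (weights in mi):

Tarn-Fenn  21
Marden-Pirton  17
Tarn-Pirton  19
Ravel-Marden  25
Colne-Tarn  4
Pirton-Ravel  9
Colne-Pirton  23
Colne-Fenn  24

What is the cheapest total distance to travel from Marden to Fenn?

Settle nodes by increasing distance from Marden:
Marden: 0
Pirton: 17  (via Marden)
Ravel: 25  (via Marden)
Tarn: 36  (via Pirton)
Colne: 40  (via Pirton)
Fenn: 57  (via Tarn)
Shortest route: Marden–Pirton–Tarn–Fenn = 57 mi.

57 mi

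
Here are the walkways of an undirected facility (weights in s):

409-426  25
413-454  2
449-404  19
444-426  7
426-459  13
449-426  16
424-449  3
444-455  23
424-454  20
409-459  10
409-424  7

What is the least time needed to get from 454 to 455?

Running Dijkstra from 454:
454: 0
413: 2  (via 454)
424: 20  (via 454)
449: 23  (via 424)
409: 27  (via 424)
459: 37  (via 409)
426: 39  (via 449)
404: 42  (via 449)
444: 46  (via 426)
455: 69  (via 444)
Shortest route: 454–424–449–426–444–455 = 69 s.

69 s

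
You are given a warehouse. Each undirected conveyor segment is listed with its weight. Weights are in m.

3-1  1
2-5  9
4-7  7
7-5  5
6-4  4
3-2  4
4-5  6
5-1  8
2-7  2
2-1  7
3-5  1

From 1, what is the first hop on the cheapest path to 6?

3

Enumerating some paths:
1–3–5–7–4–6: 1+1+5+7+4 = 18
1–3–5–4–6: 1+1+6+4 = 12
The minimum is 12 m via 1–3–5–4–6.
So from 1 the first move is to 3.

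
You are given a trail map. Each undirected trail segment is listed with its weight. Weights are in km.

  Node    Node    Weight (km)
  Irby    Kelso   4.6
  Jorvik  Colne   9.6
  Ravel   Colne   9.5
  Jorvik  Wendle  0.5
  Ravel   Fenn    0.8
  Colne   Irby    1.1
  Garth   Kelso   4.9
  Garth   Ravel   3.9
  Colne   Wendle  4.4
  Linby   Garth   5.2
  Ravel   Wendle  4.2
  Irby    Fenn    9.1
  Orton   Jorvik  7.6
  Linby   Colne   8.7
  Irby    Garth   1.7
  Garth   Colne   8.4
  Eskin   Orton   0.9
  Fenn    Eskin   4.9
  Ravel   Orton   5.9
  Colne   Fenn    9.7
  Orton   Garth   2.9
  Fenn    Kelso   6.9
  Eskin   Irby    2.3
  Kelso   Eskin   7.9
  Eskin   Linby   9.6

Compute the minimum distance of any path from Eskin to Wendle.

Candidate routes:
Eskin–Orton–Jorvik–Wendle: 0.9+7.6+0.5 = 9
Eskin–Fenn–Ravel–Wendle: 4.9+0.8+4.2 = 9.9
Eskin–Orton–Ravel–Wendle: 0.9+5.9+4.2 = 11
Eskin–Irby–Colne–Wendle: 2.3+1.1+4.4 = 7.8
Cheapest is Eskin–Irby–Colne–Wendle at 7.8 km.

7.8 km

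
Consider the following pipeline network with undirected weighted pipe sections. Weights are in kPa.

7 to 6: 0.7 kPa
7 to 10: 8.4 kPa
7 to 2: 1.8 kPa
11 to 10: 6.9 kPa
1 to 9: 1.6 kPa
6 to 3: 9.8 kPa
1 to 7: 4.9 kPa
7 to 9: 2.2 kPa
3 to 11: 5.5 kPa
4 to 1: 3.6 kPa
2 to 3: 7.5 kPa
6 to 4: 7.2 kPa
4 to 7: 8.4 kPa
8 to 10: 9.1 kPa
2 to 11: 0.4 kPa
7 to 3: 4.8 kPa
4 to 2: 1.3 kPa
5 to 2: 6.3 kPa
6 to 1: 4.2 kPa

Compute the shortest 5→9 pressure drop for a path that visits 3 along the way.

Best 5 to 3: 5 → 2 → 11 → 3 costing 12.2
Best 3 to 9: 3 → 7 → 9 costing 7
Total via 3: 12.2 + 7 = 19.2 kPa.

19.2 kPa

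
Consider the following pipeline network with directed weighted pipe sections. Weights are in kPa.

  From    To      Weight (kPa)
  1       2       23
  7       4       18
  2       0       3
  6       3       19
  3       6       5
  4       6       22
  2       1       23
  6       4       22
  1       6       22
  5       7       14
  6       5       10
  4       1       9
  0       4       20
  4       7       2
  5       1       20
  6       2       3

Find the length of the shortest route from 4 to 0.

28 kPa

Running Dijkstra from 4:
4: 0
7: 2  (via 4)
1: 9  (via 4)
6: 22  (via 4)
2: 25  (via 6)
0: 28  (via 2)
Shortest route: 4 → 6 → 2 → 0 = 28 kPa.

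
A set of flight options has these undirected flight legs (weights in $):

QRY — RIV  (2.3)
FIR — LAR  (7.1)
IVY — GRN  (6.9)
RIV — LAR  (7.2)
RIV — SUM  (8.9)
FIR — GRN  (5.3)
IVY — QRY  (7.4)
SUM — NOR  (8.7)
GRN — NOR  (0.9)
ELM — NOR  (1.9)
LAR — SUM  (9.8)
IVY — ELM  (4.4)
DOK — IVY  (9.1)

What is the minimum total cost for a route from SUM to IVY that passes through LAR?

$26.7

Best SUM to LAR: SUM–LAR costing 9.8
Shortest LAR→IVY: LAR–RIV–QRY–IVY = 16.9
Total via LAR: 9.8 + 16.9 = $26.7.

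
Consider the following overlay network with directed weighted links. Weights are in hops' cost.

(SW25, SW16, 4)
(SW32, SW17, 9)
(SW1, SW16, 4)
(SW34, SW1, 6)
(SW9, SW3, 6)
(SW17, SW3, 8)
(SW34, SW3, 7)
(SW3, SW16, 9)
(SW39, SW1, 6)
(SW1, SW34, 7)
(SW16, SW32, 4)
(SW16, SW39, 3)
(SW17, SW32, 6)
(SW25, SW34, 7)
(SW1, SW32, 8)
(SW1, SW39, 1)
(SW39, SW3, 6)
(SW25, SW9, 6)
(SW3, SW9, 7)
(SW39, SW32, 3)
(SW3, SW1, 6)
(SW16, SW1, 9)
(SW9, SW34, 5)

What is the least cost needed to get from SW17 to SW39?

15 hops' cost

Enumerating some paths:
SW17 → SW3 → SW16 → SW39: 8+9+3 = 20
SW17 → SW3 → SW1 → SW39: 8+6+1 = 15
Cheapest is SW17 → SW3 → SW1 → SW39 at 15 hops' cost.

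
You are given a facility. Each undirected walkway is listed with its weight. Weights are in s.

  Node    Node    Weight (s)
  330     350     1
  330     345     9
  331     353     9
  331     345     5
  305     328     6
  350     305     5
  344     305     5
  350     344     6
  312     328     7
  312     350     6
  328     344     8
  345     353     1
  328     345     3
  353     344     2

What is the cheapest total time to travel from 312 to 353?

11 s

Enumerating some paths:
312–328–345–353: 7+3+1 = 11
312–350–344–353: 6+6+2 = 14
The minimum is 11 s via 312–328–345–353.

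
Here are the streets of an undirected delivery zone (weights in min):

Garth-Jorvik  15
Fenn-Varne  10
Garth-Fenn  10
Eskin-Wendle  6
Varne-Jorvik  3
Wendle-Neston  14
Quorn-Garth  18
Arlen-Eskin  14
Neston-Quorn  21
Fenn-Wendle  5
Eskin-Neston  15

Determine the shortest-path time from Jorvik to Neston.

Settle nodes by increasing distance from Jorvik:
Jorvik: 0
Varne: 3  (via Jorvik)
Fenn: 13  (via Varne)
Garth: 15  (via Jorvik)
Wendle: 18  (via Fenn)
Eskin: 24  (via Wendle)
Neston: 32  (via Wendle)
Shortest route: Jorvik–Varne–Fenn–Wendle–Neston = 32 min.

32 min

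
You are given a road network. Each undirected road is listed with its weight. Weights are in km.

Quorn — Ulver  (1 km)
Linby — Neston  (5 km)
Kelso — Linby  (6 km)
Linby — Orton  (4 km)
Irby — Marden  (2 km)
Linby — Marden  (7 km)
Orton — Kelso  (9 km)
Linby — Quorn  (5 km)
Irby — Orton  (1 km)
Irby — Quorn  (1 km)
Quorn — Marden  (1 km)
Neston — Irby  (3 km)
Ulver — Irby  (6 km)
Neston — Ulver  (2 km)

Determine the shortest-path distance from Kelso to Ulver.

Candidate routes:
Kelso → Linby → Neston → Ulver: 6+5+2 = 13
Kelso → Linby → Orton → Irby → Quorn → Ulver: 6+4+1+1+1 = 13
Kelso → Linby → Quorn → Ulver: 6+5+1 = 12
The minimum is 12 km via Kelso → Linby → Quorn → Ulver.

12 km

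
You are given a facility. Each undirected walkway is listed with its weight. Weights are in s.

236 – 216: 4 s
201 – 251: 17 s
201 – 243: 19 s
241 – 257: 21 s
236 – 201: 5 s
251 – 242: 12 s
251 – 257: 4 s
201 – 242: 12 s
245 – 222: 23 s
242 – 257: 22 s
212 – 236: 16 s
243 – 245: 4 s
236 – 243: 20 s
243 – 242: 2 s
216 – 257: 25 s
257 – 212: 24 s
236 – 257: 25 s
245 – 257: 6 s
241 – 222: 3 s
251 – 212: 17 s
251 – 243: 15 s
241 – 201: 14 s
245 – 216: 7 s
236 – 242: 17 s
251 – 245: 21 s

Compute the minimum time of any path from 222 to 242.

Enumerating some paths:
222–241–201–242: 3+14+12 = 29
222–241–257–245–243–242: 3+21+6+4+2 = 36
Cheapest is 222–241–201–242 at 29 s.

29 s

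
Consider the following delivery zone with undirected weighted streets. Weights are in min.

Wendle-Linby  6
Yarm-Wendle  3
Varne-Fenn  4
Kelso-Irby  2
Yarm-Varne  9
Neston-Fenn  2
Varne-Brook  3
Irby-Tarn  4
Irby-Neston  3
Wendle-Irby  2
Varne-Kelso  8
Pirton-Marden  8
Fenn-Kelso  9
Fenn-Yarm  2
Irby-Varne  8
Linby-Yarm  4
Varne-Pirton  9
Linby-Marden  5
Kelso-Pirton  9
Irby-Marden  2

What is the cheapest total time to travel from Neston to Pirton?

Shortest distances from Neston:
Neston: 0
Fenn: 2  (via Neston)
Irby: 3  (via Neston)
Yarm: 4  (via Fenn)
Kelso: 5  (via Irby)
Wendle: 5  (via Irby)
Marden: 5  (via Irby)
Varne: 6  (via Fenn)
Tarn: 7  (via Irby)
Linby: 8  (via Yarm)
Brook: 9  (via Varne)
Pirton: 13  (via Marden)
Shortest route: Neston → Irby → Marden → Pirton = 13 min.

13 min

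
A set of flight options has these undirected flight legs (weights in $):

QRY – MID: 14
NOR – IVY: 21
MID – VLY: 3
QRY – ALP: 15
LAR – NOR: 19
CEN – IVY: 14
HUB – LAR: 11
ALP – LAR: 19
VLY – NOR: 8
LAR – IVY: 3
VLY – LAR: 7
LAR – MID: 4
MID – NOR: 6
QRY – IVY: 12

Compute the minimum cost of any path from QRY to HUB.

$26

Candidate routes:
QRY–MID–LAR–HUB: 14+4+11 = 29
QRY–MID–VLY–LAR–HUB: 14+3+7+11 = 35
QRY–IVY–LAR–HUB: 12+3+11 = 26
The minimum is $26 via QRY–IVY–LAR–HUB.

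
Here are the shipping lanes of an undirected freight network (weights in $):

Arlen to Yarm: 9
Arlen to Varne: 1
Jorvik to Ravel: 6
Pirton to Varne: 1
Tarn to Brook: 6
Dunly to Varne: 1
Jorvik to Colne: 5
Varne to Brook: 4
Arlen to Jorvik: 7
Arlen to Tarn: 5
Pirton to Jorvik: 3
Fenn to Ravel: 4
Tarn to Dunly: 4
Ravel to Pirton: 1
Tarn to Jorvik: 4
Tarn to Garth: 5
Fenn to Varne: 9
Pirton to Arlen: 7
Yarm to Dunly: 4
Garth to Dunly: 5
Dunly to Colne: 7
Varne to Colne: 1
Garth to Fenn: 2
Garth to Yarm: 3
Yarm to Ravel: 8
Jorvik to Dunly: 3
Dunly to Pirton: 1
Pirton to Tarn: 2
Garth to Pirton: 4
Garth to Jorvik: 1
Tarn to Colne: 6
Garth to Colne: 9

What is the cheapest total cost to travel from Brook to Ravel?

Settle nodes by increasing distance from Brook:
Brook: 0
Varne: 4  (via Brook)
Dunly: 5  (via Varne)
Colne: 5  (via Varne)
Arlen: 5  (via Varne)
Pirton: 5  (via Varne)
Ravel: 6  (via Pirton)
Shortest route: Brook → Varne → Pirton → Ravel = $6.

$6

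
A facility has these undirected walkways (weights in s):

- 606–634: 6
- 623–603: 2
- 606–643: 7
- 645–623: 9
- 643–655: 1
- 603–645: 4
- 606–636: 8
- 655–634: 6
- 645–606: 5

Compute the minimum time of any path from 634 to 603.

Enumerating some paths:
634–606–645–623–603: 6+5+9+2 = 22
634–606–645–603: 6+5+4 = 15
634–655–643–606–645–603: 6+1+7+5+4 = 23
Cheapest is 634–606–645–603 at 15 s.

15 s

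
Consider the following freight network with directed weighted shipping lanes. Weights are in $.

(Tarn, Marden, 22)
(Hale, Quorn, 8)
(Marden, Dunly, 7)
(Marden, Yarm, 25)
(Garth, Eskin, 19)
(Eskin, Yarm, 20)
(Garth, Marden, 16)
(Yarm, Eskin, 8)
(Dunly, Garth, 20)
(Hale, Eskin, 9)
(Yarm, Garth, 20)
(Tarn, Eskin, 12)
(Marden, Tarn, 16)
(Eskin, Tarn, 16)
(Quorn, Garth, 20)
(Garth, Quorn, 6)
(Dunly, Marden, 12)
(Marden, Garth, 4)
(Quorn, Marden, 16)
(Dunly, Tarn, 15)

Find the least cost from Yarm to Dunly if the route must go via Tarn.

$53

Best Yarm to Tarn: Yarm → Eskin → Tarn costing 24
Best Tarn to Dunly: Tarn → Marden → Dunly costing 29
Total via Tarn: 24 + 29 = $53.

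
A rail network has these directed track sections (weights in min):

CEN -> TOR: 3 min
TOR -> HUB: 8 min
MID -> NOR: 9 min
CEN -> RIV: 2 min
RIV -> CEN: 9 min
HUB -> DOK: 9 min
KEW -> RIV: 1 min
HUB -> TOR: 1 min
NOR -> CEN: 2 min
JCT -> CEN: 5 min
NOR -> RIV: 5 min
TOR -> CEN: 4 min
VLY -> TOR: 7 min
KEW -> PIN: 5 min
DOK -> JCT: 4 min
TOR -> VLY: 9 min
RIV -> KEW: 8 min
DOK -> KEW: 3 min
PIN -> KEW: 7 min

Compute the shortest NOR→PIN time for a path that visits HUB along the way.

30 min

Best NOR to HUB: NOR–CEN–TOR–HUB costing 13
Shortest HUB→PIN: HUB–DOK–KEW–PIN = 17
Total via HUB: 13 + 17 = 30 min.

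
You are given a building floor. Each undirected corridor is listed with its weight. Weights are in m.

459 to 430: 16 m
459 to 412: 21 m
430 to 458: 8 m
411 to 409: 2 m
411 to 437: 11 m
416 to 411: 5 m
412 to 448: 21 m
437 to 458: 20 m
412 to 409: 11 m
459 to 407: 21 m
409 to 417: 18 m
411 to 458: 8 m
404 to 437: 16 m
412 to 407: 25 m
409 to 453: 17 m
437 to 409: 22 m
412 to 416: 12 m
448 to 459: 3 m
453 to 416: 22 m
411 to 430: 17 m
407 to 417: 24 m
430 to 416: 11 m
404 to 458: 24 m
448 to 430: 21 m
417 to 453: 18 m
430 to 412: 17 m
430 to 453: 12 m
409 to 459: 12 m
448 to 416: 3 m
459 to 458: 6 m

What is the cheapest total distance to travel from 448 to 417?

28 m

Enumerating some paths:
448–459–409–417: 3+12+18 = 33
448–416–411–409–417: 3+5+2+18 = 28
Cheapest is 448–416–411–409–417 at 28 m.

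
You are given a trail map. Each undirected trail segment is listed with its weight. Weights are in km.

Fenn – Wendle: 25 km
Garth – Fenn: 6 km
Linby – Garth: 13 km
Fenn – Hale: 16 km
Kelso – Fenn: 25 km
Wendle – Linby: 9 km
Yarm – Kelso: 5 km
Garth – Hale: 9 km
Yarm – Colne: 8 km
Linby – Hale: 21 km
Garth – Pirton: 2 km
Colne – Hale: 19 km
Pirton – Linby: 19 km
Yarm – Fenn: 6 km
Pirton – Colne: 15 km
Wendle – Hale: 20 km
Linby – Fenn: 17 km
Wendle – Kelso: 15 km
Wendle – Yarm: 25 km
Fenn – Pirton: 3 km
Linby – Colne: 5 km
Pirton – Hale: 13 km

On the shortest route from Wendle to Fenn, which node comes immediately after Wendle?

Fenn

Compare a few routes:
Wendle–Kelso–Yarm–Fenn: 15+5+6 = 26
Wendle–Linby–Fenn: 9+17 = 26
Wendle–Fenn: 25 = 25
The minimum is 25 km via Wendle–Fenn.
So from Wendle the first move is to Fenn.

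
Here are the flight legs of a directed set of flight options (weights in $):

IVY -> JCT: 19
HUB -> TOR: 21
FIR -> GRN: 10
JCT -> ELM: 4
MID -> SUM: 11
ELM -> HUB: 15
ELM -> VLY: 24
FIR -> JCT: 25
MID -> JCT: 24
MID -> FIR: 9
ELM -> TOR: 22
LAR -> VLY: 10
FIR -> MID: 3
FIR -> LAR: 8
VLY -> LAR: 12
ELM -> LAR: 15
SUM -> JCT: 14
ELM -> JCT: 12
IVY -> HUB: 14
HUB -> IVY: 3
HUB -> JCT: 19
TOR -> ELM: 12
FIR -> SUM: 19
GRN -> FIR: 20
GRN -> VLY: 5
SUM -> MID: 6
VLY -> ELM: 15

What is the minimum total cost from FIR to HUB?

Settle nodes by increasing distance from FIR:
FIR: 0
MID: 3  (via FIR)
LAR: 8  (via FIR)
GRN: 10  (via FIR)
SUM: 14  (via MID)
VLY: 15  (via GRN)
JCT: 25  (via FIR)
ELM: 29  (via JCT)
HUB: 44  (via ELM)
Shortest route: FIR–JCT–ELM–HUB = $44.

$44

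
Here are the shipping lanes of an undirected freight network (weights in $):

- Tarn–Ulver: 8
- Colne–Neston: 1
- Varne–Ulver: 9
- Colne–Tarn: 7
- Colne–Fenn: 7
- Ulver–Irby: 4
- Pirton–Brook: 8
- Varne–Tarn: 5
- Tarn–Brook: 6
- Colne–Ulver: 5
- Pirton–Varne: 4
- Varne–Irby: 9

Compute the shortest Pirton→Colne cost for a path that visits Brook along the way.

$21

Best Pirton to Brook: Pirton–Brook costing 8
Best Brook to Colne: Brook–Tarn–Colne costing 13
Total via Brook: 8 + 13 = $21.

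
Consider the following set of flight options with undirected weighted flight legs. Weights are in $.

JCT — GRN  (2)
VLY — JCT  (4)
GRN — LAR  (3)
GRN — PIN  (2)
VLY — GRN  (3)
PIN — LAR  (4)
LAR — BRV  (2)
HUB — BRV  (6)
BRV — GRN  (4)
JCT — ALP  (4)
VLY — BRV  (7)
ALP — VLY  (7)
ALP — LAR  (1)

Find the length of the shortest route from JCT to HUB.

Compare a few routes:
JCT - ALP - LAR - BRV - HUB: 4+1+2+6 = 13
JCT - GRN - BRV - HUB: 2+4+6 = 12
The minimum is $12 via JCT - GRN - BRV - HUB.

$12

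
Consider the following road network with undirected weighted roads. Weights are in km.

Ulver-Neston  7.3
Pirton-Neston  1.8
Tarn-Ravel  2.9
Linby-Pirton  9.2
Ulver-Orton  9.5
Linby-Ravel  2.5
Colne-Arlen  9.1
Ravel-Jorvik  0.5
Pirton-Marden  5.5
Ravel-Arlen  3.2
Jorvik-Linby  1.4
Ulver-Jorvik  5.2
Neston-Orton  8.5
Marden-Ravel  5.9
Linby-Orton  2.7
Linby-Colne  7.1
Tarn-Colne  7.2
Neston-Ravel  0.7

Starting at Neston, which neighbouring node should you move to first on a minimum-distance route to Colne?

Ravel

Candidate routes:
Neston–Ravel–Jorvik–Linby–Colne: 0.7+0.5+1.4+7.1 = 9.7
Neston–Ravel–Tarn–Colne: 0.7+2.9+7.2 = 10.8
Neston–Ravel–Linby–Colne: 0.7+2.5+7.1 = 10.3
Cheapest is Neston–Ravel–Jorvik–Linby–Colne at 9.7 km.
So from Neston the first move is to Ravel.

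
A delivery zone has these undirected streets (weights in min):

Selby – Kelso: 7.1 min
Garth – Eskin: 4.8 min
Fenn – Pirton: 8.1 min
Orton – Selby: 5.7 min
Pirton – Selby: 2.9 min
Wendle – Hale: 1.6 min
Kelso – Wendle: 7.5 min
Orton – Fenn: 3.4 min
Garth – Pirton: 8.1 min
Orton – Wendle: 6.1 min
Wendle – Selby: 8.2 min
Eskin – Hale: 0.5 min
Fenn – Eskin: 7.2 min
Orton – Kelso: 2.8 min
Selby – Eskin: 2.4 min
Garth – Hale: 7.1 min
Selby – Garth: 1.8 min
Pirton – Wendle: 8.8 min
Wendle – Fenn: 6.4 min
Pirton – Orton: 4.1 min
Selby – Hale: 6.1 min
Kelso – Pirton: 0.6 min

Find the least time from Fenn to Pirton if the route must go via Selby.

Shortest Fenn→Selby: Fenn → Orton → Selby = 9.1
Shortest Selby→Pirton: Selby → Pirton = 2.9
Total via Selby: 9.1 + 2.9 = 12 min.

12 min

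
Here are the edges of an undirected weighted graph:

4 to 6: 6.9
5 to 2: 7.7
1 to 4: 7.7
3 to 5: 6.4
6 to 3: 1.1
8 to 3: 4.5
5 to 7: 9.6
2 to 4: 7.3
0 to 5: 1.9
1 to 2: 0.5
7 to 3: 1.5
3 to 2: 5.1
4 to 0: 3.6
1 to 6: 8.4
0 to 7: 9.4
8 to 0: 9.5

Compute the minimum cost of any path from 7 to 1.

Shortest distances from 7:
7: 0
3: 1.5  (via 7)
6: 2.6  (via 3)
8: 6  (via 3)
2: 6.6  (via 3)
1: 7.1  (via 2)
Shortest route: 7–3–2–1 = 7.1.

7.1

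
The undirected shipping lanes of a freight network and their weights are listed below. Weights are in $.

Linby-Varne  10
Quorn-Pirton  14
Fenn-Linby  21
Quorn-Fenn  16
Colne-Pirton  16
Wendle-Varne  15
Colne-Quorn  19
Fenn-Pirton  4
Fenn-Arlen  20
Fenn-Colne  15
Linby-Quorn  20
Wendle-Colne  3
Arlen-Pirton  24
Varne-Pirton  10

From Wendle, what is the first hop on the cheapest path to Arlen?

Colne

Compare a few routes:
Wendle–Colne–Pirton–Fenn–Arlen: 3+16+4+20 = 43
Wendle–Colne–Fenn–Arlen: 3+15+20 = 38
Wendle–Colne–Pirton–Arlen: 3+16+24 = 43
Wendle–Colne–Fenn–Pirton–Arlen: 3+15+4+24 = 46
The minimum is $38 via Wendle–Colne–Fenn–Arlen.
So from Wendle the first move is to Colne.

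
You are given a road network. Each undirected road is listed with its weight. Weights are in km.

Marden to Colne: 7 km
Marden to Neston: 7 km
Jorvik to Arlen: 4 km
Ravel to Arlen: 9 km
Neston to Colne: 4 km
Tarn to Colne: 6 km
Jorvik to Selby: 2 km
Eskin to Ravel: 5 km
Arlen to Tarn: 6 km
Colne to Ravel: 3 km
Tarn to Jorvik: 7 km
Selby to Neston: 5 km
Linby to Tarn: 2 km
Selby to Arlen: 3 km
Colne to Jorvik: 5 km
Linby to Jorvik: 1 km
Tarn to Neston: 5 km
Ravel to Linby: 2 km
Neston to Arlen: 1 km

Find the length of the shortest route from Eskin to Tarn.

Running Dijkstra from Eskin:
Eskin: 0
Ravel: 5  (via Eskin)
Linby: 7  (via Ravel)
Colne: 8  (via Ravel)
Jorvik: 8  (via Linby)
Tarn: 9  (via Linby)
Shortest route: Eskin → Ravel → Linby → Tarn = 9 km.

9 km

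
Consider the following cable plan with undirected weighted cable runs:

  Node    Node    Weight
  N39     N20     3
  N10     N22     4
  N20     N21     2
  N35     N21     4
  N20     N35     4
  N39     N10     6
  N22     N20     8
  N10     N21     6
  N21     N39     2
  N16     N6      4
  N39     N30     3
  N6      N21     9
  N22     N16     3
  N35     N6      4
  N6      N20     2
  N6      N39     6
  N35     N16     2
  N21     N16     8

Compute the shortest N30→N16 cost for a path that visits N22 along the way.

Shortest N30→N22: N30–N39–N10–N22 = 13
Shortest N22→N16: N22–N16 = 3
Total via N22: 13 + 3 = 16.

16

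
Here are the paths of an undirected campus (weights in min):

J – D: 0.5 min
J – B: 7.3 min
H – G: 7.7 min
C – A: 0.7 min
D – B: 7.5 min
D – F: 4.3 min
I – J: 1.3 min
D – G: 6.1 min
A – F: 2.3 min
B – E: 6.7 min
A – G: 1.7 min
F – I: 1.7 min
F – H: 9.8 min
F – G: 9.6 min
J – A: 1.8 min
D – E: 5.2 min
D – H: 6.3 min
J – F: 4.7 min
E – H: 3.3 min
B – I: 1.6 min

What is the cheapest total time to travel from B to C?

5.4 min

Compare a few routes:
B - I - J - A - C: 1.6+1.3+1.8+0.7 = 5.4
B - I - F - A - C: 1.6+1.7+2.3+0.7 = 6.3
The minimum is 5.4 min via B - I - J - A - C.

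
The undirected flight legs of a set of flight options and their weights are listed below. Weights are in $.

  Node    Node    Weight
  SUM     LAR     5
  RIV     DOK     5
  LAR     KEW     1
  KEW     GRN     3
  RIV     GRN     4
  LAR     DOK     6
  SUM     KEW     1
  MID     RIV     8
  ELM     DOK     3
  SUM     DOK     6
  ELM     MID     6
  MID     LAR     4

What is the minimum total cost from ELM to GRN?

Shortest distances from ELM:
ELM: 0
DOK: 3  (via ELM)
MID: 6  (via ELM)
RIV: 8  (via DOK)
SUM: 9  (via DOK)
LAR: 9  (via DOK)
KEW: 10  (via SUM)
GRN: 12  (via RIV)
Shortest route: ELM → DOK → RIV → GRN = $12.

$12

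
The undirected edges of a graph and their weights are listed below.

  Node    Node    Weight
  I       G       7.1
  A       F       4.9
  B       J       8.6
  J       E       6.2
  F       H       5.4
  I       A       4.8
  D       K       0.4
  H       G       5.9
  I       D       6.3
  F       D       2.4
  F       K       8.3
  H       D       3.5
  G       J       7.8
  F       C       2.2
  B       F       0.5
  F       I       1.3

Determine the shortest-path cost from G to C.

Compare a few routes:
G - H - D - F - C: 5.9+3.5+2.4+2.2 = 14
G - I - F - C: 7.1+1.3+2.2 = 10.6
G - H - F - C: 5.9+5.4+2.2 = 13.5
Cheapest is G - I - F - C at 10.6.

10.6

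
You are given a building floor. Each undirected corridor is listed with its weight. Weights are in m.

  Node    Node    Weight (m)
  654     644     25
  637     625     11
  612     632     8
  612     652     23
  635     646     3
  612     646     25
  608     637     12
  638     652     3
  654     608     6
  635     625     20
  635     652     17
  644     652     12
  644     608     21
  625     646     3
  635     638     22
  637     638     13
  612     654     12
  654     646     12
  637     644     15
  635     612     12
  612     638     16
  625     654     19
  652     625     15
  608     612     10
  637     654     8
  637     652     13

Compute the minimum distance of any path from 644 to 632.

Settle nodes by increasing distance from 644:
644: 0
652: 12  (via 644)
637: 15  (via 644)
638: 15  (via 652)
608: 21  (via 644)
654: 23  (via 637)
625: 26  (via 637)
635: 29  (via 652)
646: 29  (via 625)
612: 31  (via 638)
632: 39  (via 612)
Shortest route: 644–652–638–612–632 = 39 m.

39 m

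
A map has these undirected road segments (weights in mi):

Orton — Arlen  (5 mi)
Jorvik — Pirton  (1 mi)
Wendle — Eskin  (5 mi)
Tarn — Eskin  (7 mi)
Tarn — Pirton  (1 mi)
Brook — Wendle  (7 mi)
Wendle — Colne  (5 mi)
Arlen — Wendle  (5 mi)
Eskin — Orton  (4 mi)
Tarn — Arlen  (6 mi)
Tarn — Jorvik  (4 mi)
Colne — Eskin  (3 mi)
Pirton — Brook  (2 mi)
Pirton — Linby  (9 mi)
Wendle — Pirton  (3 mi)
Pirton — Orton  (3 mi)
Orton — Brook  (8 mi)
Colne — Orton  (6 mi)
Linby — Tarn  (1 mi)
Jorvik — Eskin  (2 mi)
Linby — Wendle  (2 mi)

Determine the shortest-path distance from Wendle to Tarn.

Candidate routes:
Wendle–Pirton–Tarn: 3+1 = 4
Wendle–Linby–Tarn: 2+1 = 3
The minimum is 3 mi via Wendle–Linby–Tarn.

3 mi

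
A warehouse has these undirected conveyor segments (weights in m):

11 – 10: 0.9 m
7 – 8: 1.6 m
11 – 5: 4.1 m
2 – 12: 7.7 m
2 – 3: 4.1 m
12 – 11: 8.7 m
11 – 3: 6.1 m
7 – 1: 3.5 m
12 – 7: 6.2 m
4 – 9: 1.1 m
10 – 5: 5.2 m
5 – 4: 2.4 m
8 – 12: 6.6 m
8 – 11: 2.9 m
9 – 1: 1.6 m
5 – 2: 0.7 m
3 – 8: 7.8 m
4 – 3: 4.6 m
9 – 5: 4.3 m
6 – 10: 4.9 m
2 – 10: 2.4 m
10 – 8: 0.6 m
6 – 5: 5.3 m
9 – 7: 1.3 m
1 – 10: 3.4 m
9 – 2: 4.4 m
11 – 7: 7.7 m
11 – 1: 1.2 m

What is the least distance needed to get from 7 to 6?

Running Dijkstra from 7:
7: 0
9: 1.3  (via 7)
8: 1.6  (via 7)
10: 2.2  (via 8)
4: 2.4  (via 9)
1: 2.9  (via 9)
11: 3.1  (via 10)
2: 4.6  (via 10)
5: 4.8  (via 4)
12: 6.2  (via 7)
3: 7  (via 4)
6: 7.1  (via 10)
Shortest route: 7–8–10–6 = 7.1 m.

7.1 m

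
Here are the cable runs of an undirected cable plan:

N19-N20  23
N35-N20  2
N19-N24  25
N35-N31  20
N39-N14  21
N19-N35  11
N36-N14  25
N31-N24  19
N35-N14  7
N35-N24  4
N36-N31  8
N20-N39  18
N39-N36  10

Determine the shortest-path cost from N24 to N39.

24

Enumerating some paths:
N24–N35–N14–N39: 4+7+21 = 32
N24–N35–N20–N39: 4+2+18 = 24
Cheapest is N24–N35–N20–N39 at 24.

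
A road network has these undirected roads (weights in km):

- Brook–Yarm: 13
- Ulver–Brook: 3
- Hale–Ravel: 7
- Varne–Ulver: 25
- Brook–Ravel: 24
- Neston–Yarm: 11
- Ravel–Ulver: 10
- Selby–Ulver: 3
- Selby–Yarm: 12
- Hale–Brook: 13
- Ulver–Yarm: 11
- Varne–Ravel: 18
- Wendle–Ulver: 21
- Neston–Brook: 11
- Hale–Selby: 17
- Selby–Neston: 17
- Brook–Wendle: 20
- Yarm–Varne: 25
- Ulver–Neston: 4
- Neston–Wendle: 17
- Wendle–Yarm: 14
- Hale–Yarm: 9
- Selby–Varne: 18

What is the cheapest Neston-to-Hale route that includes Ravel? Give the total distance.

21 km

Best Neston to Ravel: Neston–Ulver–Ravel costing 14
Best Ravel to Hale: Ravel–Hale costing 7
Total via Ravel: 14 + 7 = 21 km.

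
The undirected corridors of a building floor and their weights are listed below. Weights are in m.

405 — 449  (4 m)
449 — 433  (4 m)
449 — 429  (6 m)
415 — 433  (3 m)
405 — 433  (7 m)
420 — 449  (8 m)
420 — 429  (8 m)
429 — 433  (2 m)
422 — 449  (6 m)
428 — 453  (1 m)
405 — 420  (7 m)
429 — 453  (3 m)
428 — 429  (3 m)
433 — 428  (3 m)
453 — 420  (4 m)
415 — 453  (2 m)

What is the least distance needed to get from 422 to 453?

Settle nodes by increasing distance from 422:
422: 0
449: 6  (via 422)
405: 10  (via 449)
433: 10  (via 449)
429: 12  (via 449)
415: 13  (via 433)
428: 13  (via 433)
453: 14  (via 428)
Shortest route: 422 → 449 → 433 → 428 → 453 = 14 m.

14 m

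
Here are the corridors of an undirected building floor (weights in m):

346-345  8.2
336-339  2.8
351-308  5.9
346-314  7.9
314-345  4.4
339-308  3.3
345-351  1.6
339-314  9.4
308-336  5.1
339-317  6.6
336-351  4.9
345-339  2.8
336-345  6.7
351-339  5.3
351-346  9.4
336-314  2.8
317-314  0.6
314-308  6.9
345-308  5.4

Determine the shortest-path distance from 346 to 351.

9.4 m

Compare a few routes:
346 - 351: 9.4 = 9.4
346 - 345 - 351: 8.2+1.6 = 9.8
The minimum is 9.4 m via 346 - 351.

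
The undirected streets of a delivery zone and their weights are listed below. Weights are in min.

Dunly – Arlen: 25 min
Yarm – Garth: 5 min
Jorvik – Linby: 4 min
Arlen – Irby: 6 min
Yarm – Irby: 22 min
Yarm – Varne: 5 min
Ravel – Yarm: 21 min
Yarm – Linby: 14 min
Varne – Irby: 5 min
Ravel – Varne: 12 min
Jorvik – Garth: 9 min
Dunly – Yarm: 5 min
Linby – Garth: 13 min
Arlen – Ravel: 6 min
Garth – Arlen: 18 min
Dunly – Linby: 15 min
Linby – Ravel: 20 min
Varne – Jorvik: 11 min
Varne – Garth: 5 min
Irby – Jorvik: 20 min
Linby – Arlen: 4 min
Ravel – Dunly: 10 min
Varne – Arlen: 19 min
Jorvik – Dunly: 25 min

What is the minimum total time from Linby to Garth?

13 min

Settle nodes by increasing distance from Linby:
Linby: 0
Jorvik: 4  (via Linby)
Arlen: 4  (via Linby)
Ravel: 10  (via Arlen)
Irby: 10  (via Arlen)
Garth: 13  (via Linby)
Shortest route: Linby–Garth = 13 min.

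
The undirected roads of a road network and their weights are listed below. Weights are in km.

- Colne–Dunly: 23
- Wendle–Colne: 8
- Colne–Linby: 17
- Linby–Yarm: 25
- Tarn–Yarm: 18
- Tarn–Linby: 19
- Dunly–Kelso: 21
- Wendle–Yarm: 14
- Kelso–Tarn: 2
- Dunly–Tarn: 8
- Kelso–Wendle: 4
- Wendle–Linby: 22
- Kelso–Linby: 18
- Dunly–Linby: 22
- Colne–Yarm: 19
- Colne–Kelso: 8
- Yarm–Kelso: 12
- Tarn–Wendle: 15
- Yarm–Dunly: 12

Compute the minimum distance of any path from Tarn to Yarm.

14 km

Enumerating some paths:
Tarn - Kelso - Yarm: 2+12 = 14
Tarn - Dunly - Yarm: 8+12 = 20
Tarn - Yarm: 18 = 18
The minimum is 14 km via Tarn - Kelso - Yarm.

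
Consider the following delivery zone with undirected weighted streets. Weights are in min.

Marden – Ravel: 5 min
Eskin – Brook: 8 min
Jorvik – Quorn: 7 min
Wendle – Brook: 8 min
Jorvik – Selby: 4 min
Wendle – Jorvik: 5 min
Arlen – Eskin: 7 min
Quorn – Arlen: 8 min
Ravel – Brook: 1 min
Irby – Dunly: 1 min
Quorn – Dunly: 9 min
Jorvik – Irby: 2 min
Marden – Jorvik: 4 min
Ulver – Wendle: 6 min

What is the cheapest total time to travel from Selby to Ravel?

Enumerating some paths:
Selby → Jorvik → Marden → Ravel: 4+4+5 = 13
Selby → Jorvik → Wendle → Brook → Ravel: 4+5+8+1 = 18
The minimum is 13 min via Selby → Jorvik → Marden → Ravel.

13 min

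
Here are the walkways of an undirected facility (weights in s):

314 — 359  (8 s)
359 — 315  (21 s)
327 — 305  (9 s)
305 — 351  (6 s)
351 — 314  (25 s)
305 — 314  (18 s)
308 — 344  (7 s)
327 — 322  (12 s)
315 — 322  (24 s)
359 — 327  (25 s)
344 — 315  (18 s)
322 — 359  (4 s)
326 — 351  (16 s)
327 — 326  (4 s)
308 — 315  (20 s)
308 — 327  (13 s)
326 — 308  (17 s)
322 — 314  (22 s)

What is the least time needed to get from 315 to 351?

Running Dijkstra from 315:
315: 0
344: 18  (via 315)
308: 20  (via 315)
359: 21  (via 315)
322: 24  (via 315)
314: 29  (via 359)
327: 33  (via 308)
326: 37  (via 308)
305: 42  (via 327)
351: 48  (via 305)
Shortest route: 315 → 308 → 327 → 305 → 351 = 48 s.

48 s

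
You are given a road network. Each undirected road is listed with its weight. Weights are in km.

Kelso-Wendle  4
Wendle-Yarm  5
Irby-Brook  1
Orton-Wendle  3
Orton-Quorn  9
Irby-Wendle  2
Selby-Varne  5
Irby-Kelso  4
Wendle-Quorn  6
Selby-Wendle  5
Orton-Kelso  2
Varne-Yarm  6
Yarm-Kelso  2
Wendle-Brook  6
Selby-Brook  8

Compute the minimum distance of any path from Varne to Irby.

Shortest distances from Varne:
Varne: 0
Selby: 5  (via Varne)
Yarm: 6  (via Varne)
Kelso: 8  (via Yarm)
Orton: 10  (via Kelso)
Wendle: 10  (via Selby)
Irby: 12  (via Kelso)
Shortest route: Varne → Yarm → Kelso → Irby = 12 km.

12 km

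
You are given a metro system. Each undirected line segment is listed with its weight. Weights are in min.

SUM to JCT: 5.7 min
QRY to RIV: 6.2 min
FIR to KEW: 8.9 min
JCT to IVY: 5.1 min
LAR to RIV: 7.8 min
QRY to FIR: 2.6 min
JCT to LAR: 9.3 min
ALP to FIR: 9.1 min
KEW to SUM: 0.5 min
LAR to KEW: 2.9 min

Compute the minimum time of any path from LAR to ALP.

Candidate routes:
LAR → JCT → SUM → KEW → FIR → ALP: 9.3+5.7+0.5+8.9+9.1 = 33.5
LAR → KEW → FIR → ALP: 2.9+8.9+9.1 = 20.9
LAR → RIV → QRY → FIR → ALP: 7.8+6.2+2.6+9.1 = 25.7
Cheapest is LAR → KEW → FIR → ALP at 20.9 min.

20.9 min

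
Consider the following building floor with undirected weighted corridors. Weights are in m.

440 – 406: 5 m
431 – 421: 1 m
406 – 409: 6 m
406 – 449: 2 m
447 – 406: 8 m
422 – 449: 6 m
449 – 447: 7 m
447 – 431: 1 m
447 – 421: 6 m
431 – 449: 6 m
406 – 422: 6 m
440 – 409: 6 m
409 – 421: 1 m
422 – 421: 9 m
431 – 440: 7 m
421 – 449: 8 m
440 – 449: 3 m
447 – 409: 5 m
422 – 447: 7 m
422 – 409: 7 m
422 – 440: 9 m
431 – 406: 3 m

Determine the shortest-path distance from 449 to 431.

Shortest distances from 449:
449: 0
406: 2  (via 449)
440: 3  (via 449)
431: 5  (via 406)
Shortest route: 449–406–431 = 5 m.

5 m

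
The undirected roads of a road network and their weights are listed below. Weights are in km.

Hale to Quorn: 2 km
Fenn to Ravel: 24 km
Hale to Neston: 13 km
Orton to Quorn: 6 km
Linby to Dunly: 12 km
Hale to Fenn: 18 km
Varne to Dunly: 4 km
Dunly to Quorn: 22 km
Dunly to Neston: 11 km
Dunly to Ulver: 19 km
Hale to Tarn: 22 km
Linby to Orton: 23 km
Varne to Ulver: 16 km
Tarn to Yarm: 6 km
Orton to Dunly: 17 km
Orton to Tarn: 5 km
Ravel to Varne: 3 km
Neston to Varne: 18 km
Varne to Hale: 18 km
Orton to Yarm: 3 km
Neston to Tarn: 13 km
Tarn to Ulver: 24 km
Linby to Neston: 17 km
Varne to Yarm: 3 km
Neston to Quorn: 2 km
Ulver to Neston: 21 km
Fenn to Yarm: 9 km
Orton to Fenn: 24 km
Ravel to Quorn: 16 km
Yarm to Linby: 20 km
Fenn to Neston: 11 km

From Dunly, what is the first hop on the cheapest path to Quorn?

Enumerating some paths:
Dunly - Varne - Yarm - Orton - Quorn: 4+3+3+6 = 16
Dunly - Neston - Quorn: 11+2 = 13
Dunly - Quorn: 22 = 22
The minimum is 13 km via Dunly - Neston - Quorn.
So from Dunly the first move is to Neston.

Neston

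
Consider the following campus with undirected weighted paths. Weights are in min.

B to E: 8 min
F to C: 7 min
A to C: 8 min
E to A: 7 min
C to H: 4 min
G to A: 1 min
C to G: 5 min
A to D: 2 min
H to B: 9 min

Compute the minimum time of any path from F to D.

15 min

Shortest distances from F:
F: 0
C: 7  (via F)
H: 11  (via C)
G: 12  (via C)
A: 13  (via G)
D: 15  (via A)
Shortest route: F–C–G–A–D = 15 min.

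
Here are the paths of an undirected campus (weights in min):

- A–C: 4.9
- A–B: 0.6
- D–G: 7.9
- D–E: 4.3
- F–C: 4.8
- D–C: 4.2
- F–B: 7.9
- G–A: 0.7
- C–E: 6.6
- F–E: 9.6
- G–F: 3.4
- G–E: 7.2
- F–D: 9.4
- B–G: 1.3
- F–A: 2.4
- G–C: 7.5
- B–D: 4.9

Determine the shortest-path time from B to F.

3 min

Shortest distances from B:
B: 0
A: 0.6  (via B)
G: 1.3  (via B)
F: 3  (via A)
Shortest route: B–A–F = 3 min.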